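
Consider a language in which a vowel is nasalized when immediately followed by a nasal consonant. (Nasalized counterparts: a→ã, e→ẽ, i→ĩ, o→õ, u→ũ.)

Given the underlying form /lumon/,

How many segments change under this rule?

2

/u/ before nasal /m/ → [ũ]
/o/ before nasal /n/ → [õ]
2 segments change.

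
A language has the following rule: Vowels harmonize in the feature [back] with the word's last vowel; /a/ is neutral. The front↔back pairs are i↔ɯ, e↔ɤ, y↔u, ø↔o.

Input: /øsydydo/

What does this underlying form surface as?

/ø/ harmonizes with /o/ ([+back]) → [o]
/y/ harmonizes with /o/ ([+back]) → [u]
/y/ harmonizes with /o/ ([+back]) → [u]

[osududo]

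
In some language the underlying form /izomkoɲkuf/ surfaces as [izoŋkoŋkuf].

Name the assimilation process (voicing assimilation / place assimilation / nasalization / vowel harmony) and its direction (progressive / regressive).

place assimilation, regressive

/m/→[ŋ] /ɲ/→[ŋ].
Each target copies a feature from the following segment, so the direction is regressive.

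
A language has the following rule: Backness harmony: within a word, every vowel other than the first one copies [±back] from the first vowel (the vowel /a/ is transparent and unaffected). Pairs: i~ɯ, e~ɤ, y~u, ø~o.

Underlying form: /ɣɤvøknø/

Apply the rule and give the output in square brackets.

[ɣɤvokno]

/ø/ harmonizes with /ɤ/ ([+back]) → [o]
/ø/ harmonizes with /ɤ/ ([+back]) → [o]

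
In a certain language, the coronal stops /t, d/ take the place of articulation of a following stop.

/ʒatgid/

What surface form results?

[ʒakgid]

/t/ before /g/ (velar) → [k]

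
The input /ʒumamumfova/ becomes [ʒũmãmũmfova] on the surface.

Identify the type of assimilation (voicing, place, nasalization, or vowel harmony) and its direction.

/u/→[ũ] /a/→[ã] /u/→[ũ].
Each target copies a feature from the following segment, so the direction is regressive.

nasalization, regressive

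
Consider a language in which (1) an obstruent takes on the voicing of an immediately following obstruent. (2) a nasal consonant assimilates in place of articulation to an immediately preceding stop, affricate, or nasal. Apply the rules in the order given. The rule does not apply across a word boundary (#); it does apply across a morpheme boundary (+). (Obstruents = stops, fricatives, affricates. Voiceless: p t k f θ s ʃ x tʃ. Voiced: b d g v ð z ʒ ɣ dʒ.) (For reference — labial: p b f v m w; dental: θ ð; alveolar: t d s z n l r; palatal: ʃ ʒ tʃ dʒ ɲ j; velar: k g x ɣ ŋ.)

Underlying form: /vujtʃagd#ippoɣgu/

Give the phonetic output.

Rule 1: no segment meets the rule's conditions; no change.
After rule 1: vujtʃagd#ippoɣgu
Rule 2: no segment meets the rule's conditions; no change.

[vujtʃagd#ippoɣgu]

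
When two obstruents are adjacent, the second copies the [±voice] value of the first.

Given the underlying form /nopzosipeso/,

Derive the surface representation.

/z/ after /p/ (voiceless) → [s]

[nopsosipeso]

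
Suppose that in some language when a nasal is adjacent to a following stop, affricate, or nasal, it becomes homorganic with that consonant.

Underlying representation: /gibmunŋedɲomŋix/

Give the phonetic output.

/n/ before /ŋ/ (velar) → [ŋ]
/m/ before /ŋ/ (velar) → [ŋ]

[gibmuŋŋedɲoŋŋix]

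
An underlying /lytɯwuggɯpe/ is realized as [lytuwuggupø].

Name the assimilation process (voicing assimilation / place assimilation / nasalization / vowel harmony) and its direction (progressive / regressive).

vowel harmony, progressive

/ɯ/→[u] /ɯ/→[u] /e/→[ø].
Vowels agree with the first vowel, so the harmony is progressive.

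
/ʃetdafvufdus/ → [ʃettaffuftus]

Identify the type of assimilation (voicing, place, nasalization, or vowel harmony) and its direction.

/d/→[t] /v/→[f] /d/→[t].
Each target copies a feature from the preceding segment, so the direction is progressive.

voicing assimilation, progressive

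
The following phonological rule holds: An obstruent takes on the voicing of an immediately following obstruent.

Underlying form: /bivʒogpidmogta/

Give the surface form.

[bivʒokpidmokta]

/g/ before /p/ (voiceless) → [k]
/g/ before /t/ (voiceless) → [k]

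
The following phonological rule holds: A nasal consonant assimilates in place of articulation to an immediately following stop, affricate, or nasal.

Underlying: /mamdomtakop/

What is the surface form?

/m/ before /d/ (alveolar) → [n]
/m/ before /t/ (alveolar) → [n]

[mandontakop]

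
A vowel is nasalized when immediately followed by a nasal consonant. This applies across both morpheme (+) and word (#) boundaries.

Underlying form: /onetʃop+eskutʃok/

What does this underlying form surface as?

[õnetʃop+eskutʃok]

/o/ before nasal /n/ → [õ]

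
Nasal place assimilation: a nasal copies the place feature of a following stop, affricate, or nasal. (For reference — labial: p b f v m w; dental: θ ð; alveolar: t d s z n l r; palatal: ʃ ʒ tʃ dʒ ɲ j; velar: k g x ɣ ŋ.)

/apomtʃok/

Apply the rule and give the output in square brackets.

[apoɲtʃok]

/m/ before /tʃ/ (palatal) → [ɲ]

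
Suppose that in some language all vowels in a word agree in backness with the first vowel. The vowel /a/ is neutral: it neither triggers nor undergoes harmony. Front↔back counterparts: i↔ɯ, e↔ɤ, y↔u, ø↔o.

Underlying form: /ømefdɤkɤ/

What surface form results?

/ɤ/ harmonizes with /ø/ ([-back]) → [e]
/ɤ/ harmonizes with /ø/ ([-back]) → [e]

[ømefdeke]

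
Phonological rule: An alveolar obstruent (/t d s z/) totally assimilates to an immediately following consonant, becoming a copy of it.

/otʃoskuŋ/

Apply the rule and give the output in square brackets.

[otʃokkuŋ]

/s/ before /k/ → [k] (total assimilation)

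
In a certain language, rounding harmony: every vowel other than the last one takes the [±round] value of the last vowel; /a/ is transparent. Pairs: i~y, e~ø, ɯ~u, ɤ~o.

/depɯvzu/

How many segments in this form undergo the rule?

/e/ harmonizes with /u/ ([+round]) → [ø]
/ɯ/ harmonizes with /u/ ([+round]) → [u]
2 segments change.

2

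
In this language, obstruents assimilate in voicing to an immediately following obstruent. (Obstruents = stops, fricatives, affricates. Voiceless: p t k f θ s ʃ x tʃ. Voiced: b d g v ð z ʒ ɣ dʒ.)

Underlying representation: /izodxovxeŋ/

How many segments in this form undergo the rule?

/d/ before /x/ (voiceless) → [t]
/v/ before /x/ (voiceless) → [f]
2 segments change.

2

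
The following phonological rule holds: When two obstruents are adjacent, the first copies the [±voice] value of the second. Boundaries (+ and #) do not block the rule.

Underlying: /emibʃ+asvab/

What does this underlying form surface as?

/b/ before /ʃ/ (voiceless) → [p]
/s/ before /v/ (voiced) → [z]

[emipʃ+azvab]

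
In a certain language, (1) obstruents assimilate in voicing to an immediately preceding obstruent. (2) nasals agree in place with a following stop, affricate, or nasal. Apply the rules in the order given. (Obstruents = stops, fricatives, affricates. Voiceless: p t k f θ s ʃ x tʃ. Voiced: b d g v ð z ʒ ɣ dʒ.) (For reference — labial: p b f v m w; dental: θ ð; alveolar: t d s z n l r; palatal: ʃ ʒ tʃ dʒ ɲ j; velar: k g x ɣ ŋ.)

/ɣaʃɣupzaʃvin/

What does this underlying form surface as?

Rule 1: /ɣ/ after /ʃ/ (voiceless) → [x]
Rule 1: /z/ after /p/ (voiceless) → [s]
Rule 1: /v/ after /ʃ/ (voiceless) → [f]
After rule 1: ɣaʃxupsaʃfin
Rule 2: no segment meets the rule's conditions; no change.

[ɣaʃxupsaʃfin]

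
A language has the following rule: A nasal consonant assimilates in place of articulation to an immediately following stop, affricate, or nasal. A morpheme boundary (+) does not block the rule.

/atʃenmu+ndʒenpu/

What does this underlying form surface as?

[atʃemmu+ɲdʒempu]

/n/ before /m/ (labial) → [m]
/n/ before /dʒ/ (palatal) → [ɲ]
/n/ before /p/ (labial) → [m]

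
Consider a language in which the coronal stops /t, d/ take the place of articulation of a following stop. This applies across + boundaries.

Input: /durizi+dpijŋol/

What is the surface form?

/d/ before /p/ (labial) → [b]

[durizi+bpijŋol]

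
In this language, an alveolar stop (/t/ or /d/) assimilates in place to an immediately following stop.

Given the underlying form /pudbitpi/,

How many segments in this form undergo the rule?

/d/ before /b/ (labial) → [b]
/t/ before /p/ (labial) → [p]
2 segments change.

2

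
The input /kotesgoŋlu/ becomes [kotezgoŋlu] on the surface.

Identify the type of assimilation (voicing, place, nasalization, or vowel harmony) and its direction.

/s/→[z].
Each target copies a feature from the following segment, so the direction is regressive.

voicing assimilation, regressive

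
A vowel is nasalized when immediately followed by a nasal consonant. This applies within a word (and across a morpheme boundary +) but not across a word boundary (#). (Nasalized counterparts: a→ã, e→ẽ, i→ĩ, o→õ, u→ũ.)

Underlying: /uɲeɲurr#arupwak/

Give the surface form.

[ũɲẽɲurr#arupwak]

/u/ before nasal /ɲ/ → [ũ]
/e/ before nasal /ɲ/ → [ẽ]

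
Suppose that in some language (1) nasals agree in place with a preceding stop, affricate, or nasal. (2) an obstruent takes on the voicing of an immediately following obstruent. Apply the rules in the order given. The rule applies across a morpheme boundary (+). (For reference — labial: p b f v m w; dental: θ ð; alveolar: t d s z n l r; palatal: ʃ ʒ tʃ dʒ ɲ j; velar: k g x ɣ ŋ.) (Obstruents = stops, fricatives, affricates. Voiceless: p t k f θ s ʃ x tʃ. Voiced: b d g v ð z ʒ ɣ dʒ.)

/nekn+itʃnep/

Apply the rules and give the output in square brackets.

[nekŋ+itʃɲep]

Rule 1: /n/ after /k/ (velar) → [ŋ]
Rule 1: /n/ after /tʃ/ (palatal) → [ɲ]
After rule 1: nekŋ+itʃɲep
Rule 2: no segment meets the rule's conditions; no change.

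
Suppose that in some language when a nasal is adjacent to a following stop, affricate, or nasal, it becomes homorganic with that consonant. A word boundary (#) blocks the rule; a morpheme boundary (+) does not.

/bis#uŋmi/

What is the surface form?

/ŋ/ before /m/ (labial) → [m]

[bis#ummi]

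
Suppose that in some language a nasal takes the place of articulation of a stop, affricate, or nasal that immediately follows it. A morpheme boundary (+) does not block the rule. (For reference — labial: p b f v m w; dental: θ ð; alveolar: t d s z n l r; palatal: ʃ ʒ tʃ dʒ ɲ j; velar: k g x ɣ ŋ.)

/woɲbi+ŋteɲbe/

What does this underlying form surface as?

[wombi+ntembe]

/ɲ/ before /b/ (labial) → [m]
/ŋ/ before /t/ (alveolar) → [n]
/ɲ/ before /b/ (labial) → [m]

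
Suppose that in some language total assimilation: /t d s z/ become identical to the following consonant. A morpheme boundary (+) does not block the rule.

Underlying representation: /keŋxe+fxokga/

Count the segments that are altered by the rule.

0

No segment meets the rule's conditions.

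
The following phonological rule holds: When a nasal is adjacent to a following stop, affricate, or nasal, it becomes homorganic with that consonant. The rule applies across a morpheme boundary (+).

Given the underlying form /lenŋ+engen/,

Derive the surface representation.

/n/ before /ŋ/ (velar) → [ŋ]
/n/ before /g/ (velar) → [ŋ]

[leŋŋ+eŋgen]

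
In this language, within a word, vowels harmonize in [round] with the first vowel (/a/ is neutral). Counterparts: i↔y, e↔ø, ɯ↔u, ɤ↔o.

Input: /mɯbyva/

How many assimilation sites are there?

/y/ harmonizes with /ɯ/ ([-round]) → [i]
1 segment changes.

1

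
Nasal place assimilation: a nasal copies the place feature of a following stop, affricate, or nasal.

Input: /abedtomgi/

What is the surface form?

/m/ before /g/ (velar) → [ŋ]

[abedtoŋgi]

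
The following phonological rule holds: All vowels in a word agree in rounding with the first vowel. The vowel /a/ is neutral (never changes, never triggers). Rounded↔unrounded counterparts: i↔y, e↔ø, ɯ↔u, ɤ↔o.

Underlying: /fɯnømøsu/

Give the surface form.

/ø/ harmonizes with /ɯ/ ([-round]) → [e]
/ø/ harmonizes with /ɯ/ ([-round]) → [e]
/u/ harmonizes with /ɯ/ ([-round]) → [ɯ]

[fɯnemesɯ]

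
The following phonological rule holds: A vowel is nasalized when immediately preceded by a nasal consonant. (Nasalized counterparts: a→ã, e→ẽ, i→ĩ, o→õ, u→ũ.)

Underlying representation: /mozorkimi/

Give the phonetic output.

/o/ after nasal /m/ → [õ]
/i/ after nasal /m/ → [ĩ]

[mõzorkimĩ]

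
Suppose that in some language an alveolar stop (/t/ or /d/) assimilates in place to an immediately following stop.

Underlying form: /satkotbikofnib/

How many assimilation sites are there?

/t/ before /k/ (velar) → [k]
/t/ before /b/ (labial) → [p]
2 segments change.

2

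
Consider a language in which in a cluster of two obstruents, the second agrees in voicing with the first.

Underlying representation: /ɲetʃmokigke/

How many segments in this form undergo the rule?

1

/k/ after /g/ (voiced) → [g]
1 segment changes.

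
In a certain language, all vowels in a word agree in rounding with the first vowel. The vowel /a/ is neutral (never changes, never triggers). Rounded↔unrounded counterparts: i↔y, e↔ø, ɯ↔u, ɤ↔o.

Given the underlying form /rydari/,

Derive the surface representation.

/i/ harmonizes with /y/ ([+round]) → [y]

[rydary]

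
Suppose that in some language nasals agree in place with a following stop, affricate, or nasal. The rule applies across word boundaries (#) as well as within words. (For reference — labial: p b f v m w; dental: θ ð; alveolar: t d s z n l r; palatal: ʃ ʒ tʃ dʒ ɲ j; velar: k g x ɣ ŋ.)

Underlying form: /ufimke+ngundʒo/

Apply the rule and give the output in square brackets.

[ufiŋke+ŋguɲdʒo]

/m/ before /k/ (velar) → [ŋ]
/n/ before /g/ (velar) → [ŋ]
/n/ before /dʒ/ (palatal) → [ɲ]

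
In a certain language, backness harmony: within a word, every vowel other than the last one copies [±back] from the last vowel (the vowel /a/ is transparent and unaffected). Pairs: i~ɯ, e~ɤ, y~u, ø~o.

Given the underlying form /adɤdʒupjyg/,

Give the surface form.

/ɤ/ harmonizes with /y/ ([-back]) → [e]
/u/ harmonizes with /y/ ([-back]) → [y]

[adedʒypjyg]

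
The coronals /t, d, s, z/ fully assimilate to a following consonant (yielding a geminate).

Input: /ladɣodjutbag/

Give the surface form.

[laɣɣojjubbag]

/d/ before /ɣ/ → [ɣ] (total assimilation)
/d/ before /j/ → [j] (total assimilation)
/t/ before /b/ → [b] (total assimilation)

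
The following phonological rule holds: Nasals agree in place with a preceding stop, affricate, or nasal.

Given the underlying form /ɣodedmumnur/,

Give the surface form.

/m/ after /d/ (alveolar) → [n]
/n/ after /m/ (labial) → [m]

[ɣodednummur]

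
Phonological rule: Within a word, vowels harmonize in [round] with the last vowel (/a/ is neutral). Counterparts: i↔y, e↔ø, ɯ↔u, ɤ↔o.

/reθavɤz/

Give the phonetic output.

[reθavɤz]

no segment meets the rule's conditions; no change.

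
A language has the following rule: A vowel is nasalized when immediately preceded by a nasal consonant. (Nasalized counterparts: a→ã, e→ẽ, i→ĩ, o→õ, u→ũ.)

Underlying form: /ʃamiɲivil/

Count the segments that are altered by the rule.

2

/i/ after nasal /m/ → [ĩ]
/i/ after nasal /ɲ/ → [ĩ]
2 segments change.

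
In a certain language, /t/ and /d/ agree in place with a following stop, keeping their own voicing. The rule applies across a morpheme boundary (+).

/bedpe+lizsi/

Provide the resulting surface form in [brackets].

/d/ before /p/ (labial) → [b]

[bebpe+lizsi]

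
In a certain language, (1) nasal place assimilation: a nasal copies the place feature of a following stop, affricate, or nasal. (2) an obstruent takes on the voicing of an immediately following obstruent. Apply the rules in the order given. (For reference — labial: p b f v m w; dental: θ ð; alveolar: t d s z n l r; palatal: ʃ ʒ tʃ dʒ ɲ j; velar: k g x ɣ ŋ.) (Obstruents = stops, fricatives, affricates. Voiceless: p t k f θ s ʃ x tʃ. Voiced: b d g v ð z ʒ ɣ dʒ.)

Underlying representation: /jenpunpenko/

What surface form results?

Rule 1: /n/ before /p/ (labial) → [m]
Rule 1: /n/ before /p/ (labial) → [m]
Rule 1: /n/ before /k/ (velar) → [ŋ]
After rule 1: jempumpeŋko
Rule 2: no segment meets the rule's conditions; no change.

[jempumpeŋko]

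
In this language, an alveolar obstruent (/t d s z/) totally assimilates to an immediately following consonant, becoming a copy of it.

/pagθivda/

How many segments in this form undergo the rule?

No segment meets the rule's conditions.

0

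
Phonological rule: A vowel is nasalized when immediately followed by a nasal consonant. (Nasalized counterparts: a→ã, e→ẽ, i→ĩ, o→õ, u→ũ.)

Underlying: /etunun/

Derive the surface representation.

[etũnũn]

/u/ before nasal /n/ → [ũ]
/u/ before nasal /n/ → [ũ]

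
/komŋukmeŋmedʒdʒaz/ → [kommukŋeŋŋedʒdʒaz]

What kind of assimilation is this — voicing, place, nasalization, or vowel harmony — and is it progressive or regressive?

/ŋ/→[m] /m/→[ŋ] /m/→[ŋ].
Each target copies a feature from the preceding segment, so the direction is progressive.

place assimilation, progressive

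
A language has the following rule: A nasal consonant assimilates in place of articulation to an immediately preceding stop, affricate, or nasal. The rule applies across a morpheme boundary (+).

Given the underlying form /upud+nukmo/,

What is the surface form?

[upud+nukŋo]

/m/ after /k/ (velar) → [ŋ]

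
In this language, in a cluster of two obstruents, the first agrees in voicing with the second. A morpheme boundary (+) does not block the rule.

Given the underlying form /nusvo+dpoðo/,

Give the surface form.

/s/ before /v/ (voiced) → [z]
/d/ before /p/ (voiceless) → [t]

[nuzvo+tpoðo]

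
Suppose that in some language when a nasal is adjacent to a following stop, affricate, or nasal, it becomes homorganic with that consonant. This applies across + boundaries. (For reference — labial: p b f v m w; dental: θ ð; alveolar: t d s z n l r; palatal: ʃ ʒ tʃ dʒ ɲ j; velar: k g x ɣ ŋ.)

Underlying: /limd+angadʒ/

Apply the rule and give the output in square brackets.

[lind+aŋgadʒ]

/m/ before /d/ (alveolar) → [n]
/n/ before /g/ (velar) → [ŋ]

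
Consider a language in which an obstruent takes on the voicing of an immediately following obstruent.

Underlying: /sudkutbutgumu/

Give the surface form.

[sutkudbudgumu]

/d/ before /k/ (voiceless) → [t]
/t/ before /b/ (voiced) → [d]
/t/ before /g/ (voiced) → [d]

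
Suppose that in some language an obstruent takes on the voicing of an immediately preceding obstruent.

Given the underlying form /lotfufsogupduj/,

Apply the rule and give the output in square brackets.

[lotfufsoguptuj]

/d/ after /p/ (voiceless) → [t]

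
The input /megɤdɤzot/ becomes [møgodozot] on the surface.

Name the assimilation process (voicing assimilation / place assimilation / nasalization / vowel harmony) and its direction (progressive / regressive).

vowel harmony, regressive

/e/→[ø] /ɤ/→[o] /ɤ/→[o].
Vowels agree with the last vowel, so the harmony is regressive.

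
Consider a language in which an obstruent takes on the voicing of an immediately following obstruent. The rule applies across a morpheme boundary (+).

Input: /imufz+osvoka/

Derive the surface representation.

/f/ before /z/ (voiced) → [v]
/s/ before /v/ (voiced) → [z]

[imuvz+ozvoka]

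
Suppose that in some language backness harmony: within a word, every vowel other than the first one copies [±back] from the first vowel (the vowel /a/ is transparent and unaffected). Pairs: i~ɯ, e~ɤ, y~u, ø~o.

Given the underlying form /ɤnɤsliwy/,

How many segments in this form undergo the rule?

2

/i/ harmonizes with /ɤ/ ([+back]) → [ɯ]
/y/ harmonizes with /ɤ/ ([+back]) → [u]
2 segments change.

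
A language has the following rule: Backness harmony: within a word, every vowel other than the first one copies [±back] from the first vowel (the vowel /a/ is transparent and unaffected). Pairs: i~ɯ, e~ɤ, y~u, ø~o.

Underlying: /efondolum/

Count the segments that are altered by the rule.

3

/o/ harmonizes with /e/ ([-back]) → [ø]
/o/ harmonizes with /e/ ([-back]) → [ø]
/u/ harmonizes with /e/ ([-back]) → [y]
3 segments change.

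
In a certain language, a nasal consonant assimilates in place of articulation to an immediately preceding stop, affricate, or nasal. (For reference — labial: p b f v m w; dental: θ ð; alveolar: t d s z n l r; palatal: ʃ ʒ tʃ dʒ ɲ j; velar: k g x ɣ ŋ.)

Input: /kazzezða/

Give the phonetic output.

[kazzezða]

no segment meets the rule's conditions; no change.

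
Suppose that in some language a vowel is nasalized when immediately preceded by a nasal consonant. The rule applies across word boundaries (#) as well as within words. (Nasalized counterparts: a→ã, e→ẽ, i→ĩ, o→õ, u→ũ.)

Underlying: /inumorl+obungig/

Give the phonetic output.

/u/ after nasal /n/ → [ũ]
/o/ after nasal /m/ → [õ]

[inũmõrl+obungig]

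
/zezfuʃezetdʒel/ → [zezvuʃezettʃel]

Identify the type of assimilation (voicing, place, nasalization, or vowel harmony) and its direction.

/f/→[v] /dʒ/→[tʃ].
Each target copies a feature from the preceding segment, so the direction is progressive.

voicing assimilation, progressive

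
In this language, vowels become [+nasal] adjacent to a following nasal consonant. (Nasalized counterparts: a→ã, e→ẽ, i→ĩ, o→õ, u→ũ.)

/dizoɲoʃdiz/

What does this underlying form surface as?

/o/ before nasal /ɲ/ → [õ]

[dizõɲoʃdiz]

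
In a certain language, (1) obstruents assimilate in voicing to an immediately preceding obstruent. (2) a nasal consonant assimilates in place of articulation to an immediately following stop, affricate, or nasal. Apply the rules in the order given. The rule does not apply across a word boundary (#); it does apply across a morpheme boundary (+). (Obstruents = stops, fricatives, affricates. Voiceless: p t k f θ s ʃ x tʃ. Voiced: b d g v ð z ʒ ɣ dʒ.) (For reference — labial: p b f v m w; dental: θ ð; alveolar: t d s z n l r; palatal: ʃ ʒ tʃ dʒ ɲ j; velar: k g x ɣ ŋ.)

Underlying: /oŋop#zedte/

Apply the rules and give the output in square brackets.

[oŋop#zedde]

Rule 1: /t/ after /d/ (voiced) → [d]
After rule 1: oŋop#zedde
Rule 2: no segment meets the rule's conditions; no change.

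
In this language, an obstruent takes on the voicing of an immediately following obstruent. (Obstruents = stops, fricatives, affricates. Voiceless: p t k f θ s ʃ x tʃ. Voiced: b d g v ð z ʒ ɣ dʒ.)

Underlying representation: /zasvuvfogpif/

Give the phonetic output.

[zazvuffokpif]

/s/ before /v/ (voiced) → [z]
/v/ before /f/ (voiceless) → [f]
/g/ before /p/ (voiceless) → [k]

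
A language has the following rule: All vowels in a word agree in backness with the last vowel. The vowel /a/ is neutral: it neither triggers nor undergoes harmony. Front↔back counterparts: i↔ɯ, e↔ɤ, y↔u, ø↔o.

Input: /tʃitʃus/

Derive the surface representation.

/i/ harmonizes with /u/ ([+back]) → [ɯ]

[tʃɯtʃus]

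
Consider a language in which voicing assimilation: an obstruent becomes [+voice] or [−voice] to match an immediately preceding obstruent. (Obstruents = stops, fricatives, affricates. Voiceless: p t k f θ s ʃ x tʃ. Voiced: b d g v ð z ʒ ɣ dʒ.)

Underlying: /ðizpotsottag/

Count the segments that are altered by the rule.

/p/ after /z/ (voiced) → [b]
1 segment changes.

1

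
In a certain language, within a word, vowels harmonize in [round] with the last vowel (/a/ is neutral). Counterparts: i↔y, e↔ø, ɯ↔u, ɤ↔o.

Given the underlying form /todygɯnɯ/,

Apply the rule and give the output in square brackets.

[tɤdigɯnɯ]

/o/ harmonizes with /ɯ/ ([-round]) → [ɤ]
/y/ harmonizes with /ɯ/ ([-round]) → [i]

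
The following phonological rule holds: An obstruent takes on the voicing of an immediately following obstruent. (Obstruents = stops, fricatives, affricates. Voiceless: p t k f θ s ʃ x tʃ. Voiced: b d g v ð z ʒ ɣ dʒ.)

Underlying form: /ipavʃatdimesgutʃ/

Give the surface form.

[ipafʃaddimezgutʃ]

/v/ before /ʃ/ (voiceless) → [f]
/t/ before /d/ (voiced) → [d]
/s/ before /g/ (voiced) → [z]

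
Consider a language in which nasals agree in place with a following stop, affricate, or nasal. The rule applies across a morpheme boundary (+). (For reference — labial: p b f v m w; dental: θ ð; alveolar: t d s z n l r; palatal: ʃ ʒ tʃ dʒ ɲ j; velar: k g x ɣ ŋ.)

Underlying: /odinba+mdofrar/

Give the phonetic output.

[odimba+ndofrar]

/n/ before /b/ (labial) → [m]
/m/ before /d/ (alveolar) → [n]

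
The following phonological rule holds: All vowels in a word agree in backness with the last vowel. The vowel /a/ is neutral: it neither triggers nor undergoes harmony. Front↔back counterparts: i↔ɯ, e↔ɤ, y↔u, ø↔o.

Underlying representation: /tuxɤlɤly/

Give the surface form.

/u/ harmonizes with /y/ ([-back]) → [y]
/ɤ/ harmonizes with /y/ ([-back]) → [e]
/ɤ/ harmonizes with /y/ ([-back]) → [e]

[tyxelely]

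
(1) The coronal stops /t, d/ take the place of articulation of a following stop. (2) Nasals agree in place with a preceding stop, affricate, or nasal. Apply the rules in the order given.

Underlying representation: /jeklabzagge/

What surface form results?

Rule 1: no segment meets the rule's conditions; no change.
After rule 1: jeklabzagge
Rule 2: no segment meets the rule's conditions; no change.

[jeklabzagge]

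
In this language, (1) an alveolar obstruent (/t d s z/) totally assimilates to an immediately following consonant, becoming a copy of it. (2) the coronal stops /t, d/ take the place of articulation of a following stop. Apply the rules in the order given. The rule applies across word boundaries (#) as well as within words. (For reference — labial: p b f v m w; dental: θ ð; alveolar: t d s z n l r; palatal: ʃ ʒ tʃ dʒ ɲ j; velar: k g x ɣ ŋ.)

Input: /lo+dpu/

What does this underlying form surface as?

[lo+ppu]

Rule 1: /d/ before /p/ → [p] (total assimilation)
After rule 1: lo+ppu
Rule 2: no segment meets the rule's conditions; no change.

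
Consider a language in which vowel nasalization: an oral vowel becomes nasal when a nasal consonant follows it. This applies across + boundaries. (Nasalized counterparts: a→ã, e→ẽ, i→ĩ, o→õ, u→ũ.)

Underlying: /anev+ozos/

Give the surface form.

[ãnev+ozos]

/a/ before nasal /n/ → [ã]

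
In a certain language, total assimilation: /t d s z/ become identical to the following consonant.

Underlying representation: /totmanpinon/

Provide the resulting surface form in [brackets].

/t/ before /m/ → [m] (total assimilation)

[tommanpinon]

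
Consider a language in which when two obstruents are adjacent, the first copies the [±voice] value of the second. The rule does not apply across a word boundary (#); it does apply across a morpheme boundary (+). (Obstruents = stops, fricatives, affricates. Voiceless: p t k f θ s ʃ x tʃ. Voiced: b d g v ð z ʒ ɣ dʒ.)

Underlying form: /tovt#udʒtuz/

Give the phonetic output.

[toft#utʃtuz]

/v/ before /t/ (voiceless) → [f]
/dʒ/ before /t/ (voiceless) → [tʃ]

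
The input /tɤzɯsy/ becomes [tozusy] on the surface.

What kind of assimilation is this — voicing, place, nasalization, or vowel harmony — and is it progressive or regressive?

/ɤ/→[o] /ɯ/→[u].
Vowels agree with the last vowel, so the harmony is regressive.

vowel harmony, regressive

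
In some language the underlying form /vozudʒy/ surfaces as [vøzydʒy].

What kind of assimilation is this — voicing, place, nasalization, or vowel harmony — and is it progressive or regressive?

/o/→[ø] /u/→[y].
Vowels agree with the last vowel, so the harmony is regressive.

vowel harmony, regressive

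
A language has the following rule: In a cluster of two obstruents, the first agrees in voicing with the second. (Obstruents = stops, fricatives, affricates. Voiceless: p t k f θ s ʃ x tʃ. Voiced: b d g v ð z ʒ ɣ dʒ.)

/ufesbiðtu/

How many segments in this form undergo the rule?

2

/s/ before /b/ (voiced) → [z]
/ð/ before /t/ (voiceless) → [θ]
2 segments change.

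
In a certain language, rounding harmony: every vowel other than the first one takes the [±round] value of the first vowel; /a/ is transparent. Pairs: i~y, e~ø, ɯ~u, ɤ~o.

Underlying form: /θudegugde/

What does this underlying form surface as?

/e/ harmonizes with /u/ ([+round]) → [ø]
/e/ harmonizes with /u/ ([+round]) → [ø]

[θudøgugdø]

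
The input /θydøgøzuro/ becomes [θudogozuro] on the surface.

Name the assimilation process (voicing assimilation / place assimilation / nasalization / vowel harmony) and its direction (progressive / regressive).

vowel harmony, regressive

/y/→[u] /ø/→[o] /ø/→[o].
Vowels agree with the last vowel, so the harmony is regressive.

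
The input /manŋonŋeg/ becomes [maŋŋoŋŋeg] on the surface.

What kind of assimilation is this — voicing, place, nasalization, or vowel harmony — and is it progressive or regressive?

place assimilation, regressive

/n/→[ŋ] /n/→[ŋ].
Each target copies a feature from the following segment, so the direction is regressive.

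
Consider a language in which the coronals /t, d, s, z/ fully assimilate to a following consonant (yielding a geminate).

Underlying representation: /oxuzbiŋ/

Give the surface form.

[oxubbiŋ]

/z/ before /b/ → [b] (total assimilation)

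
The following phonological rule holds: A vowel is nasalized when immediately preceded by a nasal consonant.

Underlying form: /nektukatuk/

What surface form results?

/e/ after nasal /n/ → [ẽ]

[nẽktukatuk]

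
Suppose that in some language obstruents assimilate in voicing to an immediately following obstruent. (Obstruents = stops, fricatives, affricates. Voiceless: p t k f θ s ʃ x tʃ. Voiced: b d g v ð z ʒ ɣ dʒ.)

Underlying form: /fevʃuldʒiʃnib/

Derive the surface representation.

[fefʃuldʒiʃnib]

/v/ before /ʃ/ (voiceless) → [f]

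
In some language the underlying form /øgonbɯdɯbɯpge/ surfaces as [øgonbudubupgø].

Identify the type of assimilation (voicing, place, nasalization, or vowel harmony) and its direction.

vowel harmony, progressive

/ɯ/→[u] /ɯ/→[u] /ɯ/→[u] /e/→[ø].
Vowels agree with the first vowel, so the harmony is progressive.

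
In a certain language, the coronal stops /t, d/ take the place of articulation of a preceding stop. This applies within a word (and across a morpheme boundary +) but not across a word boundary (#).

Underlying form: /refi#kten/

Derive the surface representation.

[refi#kken]

/t/ after /k/ (velar) → [k]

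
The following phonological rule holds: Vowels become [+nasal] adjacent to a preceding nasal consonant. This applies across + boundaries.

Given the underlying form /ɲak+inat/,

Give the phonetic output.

[ɲãk+inãt]

/a/ after nasal /ɲ/ → [ã]
/a/ after nasal /n/ → [ã]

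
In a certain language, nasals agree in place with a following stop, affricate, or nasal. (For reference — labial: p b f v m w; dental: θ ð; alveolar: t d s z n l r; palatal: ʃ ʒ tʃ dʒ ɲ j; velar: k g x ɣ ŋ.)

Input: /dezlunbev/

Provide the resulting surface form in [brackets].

[dezlumbev]

/n/ before /b/ (labial) → [m]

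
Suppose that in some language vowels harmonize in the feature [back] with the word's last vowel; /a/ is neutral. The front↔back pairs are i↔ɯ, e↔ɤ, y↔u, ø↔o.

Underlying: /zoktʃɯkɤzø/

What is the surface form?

/o/ harmonizes with /ø/ ([-back]) → [ø]
/ɯ/ harmonizes with /ø/ ([-back]) → [i]
/ɤ/ harmonizes with /ø/ ([-back]) → [e]

[zøktʃikezø]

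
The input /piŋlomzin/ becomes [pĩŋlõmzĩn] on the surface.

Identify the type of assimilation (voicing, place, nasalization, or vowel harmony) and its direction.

/i/→[ĩ] /o/→[õ] /i/→[ĩ].
Each target copies a feature from the following segment, so the direction is regressive.

nasalization, regressive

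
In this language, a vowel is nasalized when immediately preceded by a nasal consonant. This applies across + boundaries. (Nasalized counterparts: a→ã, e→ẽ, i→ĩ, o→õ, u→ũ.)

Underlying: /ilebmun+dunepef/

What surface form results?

[ilebmũn+dunẽpef]

/u/ after nasal /m/ → [ũ]
/e/ after nasal /n/ → [ẽ]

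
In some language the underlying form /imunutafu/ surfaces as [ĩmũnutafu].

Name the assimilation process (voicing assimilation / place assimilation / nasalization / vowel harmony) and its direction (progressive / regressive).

nasalization, regressive

/i/→[ĩ] /u/→[ũ].
Each target copies a feature from the following segment, so the direction is regressive.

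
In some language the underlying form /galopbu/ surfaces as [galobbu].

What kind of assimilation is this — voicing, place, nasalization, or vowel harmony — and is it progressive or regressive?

voicing assimilation, regressive

/p/→[b].
Each target copies a feature from the following segment, so the direction is regressive.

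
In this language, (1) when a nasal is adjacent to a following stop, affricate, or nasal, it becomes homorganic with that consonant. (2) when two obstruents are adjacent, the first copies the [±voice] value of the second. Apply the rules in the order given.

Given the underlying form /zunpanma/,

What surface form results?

[zumpamma]

Rule 1: /n/ before /p/ (labial) → [m]
Rule 1: /n/ before /m/ (labial) → [m]
After rule 1: zumpamma
Rule 2: no segment meets the rule's conditions; no change.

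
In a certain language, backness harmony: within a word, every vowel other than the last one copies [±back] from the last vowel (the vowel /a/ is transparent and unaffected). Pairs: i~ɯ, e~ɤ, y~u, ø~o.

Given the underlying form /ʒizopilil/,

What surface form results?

[ʒizøpilil]

/o/ harmonizes with /i/ ([-back]) → [ø]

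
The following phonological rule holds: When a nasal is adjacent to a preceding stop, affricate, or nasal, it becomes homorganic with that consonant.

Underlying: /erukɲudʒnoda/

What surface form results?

[erukŋudʒɲoda]

/ɲ/ after /k/ (velar) → [ŋ]
/n/ after /dʒ/ (palatal) → [ɲ]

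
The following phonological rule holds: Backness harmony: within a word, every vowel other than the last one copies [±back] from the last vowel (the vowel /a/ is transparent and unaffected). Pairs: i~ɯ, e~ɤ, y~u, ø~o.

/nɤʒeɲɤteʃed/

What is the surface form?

[neʒeɲeteʃed]

/ɤ/ harmonizes with /e/ ([-back]) → [e]
/ɤ/ harmonizes with /e/ ([-back]) → [e]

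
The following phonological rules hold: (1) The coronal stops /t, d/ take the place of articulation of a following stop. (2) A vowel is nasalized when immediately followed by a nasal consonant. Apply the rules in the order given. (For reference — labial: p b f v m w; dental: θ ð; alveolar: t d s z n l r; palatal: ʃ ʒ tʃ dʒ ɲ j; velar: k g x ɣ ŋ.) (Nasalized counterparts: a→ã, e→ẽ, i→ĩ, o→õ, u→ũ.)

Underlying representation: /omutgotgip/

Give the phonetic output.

Rule 1: /t/ before /g/ (velar) → [k]
Rule 1: /t/ before /g/ (velar) → [k]
After rule 1: omukgokgip
Rule 2: /o/ before nasal /m/ → [õ]

[õmukgokgip]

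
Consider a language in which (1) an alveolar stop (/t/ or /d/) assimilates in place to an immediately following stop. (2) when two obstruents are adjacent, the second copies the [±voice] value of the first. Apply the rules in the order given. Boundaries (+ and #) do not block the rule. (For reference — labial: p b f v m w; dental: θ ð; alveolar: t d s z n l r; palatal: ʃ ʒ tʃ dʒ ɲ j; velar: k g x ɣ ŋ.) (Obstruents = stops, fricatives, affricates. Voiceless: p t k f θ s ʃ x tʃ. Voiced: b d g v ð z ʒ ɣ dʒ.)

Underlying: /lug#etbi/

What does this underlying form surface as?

[lug#eppi]

Rule 1: /t/ before /b/ (labial) → [p]
After rule 1: lug#epbi
Rule 2: /b/ after /p/ (voiceless) → [p]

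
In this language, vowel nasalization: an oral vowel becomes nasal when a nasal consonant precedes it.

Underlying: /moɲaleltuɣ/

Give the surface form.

[mõɲãleltuɣ]

/o/ after nasal /m/ → [õ]
/a/ after nasal /ɲ/ → [ã]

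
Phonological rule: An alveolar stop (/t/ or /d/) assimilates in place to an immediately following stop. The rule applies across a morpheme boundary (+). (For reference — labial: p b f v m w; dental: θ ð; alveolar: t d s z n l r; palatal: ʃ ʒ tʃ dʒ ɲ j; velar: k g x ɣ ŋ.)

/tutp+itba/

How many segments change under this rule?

2

/t/ before /p/ (labial) → [p]
/t/ before /b/ (labial) → [p]
2 segments change.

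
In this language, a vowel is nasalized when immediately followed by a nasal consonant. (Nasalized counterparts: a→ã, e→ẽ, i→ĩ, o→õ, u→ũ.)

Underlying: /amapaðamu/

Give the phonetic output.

/a/ before nasal /m/ → [ã]
/a/ before nasal /m/ → [ã]

[ãmapaðãmu]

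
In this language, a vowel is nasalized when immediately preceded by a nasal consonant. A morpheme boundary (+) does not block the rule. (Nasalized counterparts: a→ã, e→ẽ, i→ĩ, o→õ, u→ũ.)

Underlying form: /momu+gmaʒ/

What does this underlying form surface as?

[mõmũ+gmãʒ]

/o/ after nasal /m/ → [õ]
/u/ after nasal /m/ → [ũ]
/a/ after nasal /m/ → [ã]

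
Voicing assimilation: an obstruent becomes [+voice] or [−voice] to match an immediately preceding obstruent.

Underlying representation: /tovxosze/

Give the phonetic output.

[tovɣosse]

/x/ after /v/ (voiced) → [ɣ]
/z/ after /s/ (voiceless) → [s]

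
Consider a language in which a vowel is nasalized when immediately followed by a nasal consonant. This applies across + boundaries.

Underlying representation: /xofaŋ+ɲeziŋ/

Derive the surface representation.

/a/ before nasal /ŋ/ → [ã]
/i/ before nasal /ŋ/ → [ĩ]

[xofãŋ+ɲezĩŋ]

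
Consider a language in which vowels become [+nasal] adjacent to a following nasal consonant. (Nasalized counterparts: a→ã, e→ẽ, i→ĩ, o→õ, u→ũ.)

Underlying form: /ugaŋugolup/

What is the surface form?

/a/ before nasal /ŋ/ → [ã]

[ugãŋugolup]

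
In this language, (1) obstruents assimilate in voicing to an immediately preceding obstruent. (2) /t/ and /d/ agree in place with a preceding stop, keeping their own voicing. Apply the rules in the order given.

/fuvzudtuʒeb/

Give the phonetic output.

[fuvzudduʒeb]

Rule 1: /t/ after /d/ (voiced) → [d]
After rule 1: fuvzudduʒeb
Rule 2: no segment meets the rule's conditions; no change.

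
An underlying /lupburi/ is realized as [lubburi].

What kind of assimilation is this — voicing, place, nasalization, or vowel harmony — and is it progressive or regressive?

voicing assimilation, regressive

/p/→[b].
Each target copies a feature from the following segment, so the direction is regressive.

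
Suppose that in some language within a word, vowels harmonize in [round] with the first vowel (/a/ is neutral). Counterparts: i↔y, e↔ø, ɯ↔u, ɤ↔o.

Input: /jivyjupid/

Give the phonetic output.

[jivijɯpid]

/y/ harmonizes with /i/ ([-round]) → [i]
/u/ harmonizes with /i/ ([-round]) → [ɯ]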